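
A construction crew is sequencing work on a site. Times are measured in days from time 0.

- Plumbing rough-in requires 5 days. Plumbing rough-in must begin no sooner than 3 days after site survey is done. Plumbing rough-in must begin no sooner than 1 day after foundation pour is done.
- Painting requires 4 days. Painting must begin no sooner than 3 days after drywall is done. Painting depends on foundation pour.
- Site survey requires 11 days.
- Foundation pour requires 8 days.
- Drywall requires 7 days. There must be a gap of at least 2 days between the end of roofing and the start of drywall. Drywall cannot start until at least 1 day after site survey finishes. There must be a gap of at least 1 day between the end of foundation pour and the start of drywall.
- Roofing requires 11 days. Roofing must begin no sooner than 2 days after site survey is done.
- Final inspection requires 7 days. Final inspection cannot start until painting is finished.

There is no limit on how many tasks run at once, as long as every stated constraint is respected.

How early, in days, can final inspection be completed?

Foundation pour can start immediately at day 0; it finishes at day 8.
Site survey has no prerequisites, so it starts at day 0 and finishes at day 11.
Roofing cannot begin until site survey (finishes day 11, plus 2-day gap → day 13). It runs from day 13 to 13 + 11 = day 24.
Drywall cannot start until roofing (finishes day 24, plus 2-day gap → day 26); site survey (finishes day 11, plus 1-day gap → day 12); foundation pour (finishes day 8, plus 1-day gap → day 9). The controlling bound is day 26, so drywall finishes at 26 + 7 = day 33.
Painting has to wait for drywall (finishes day 33, plus 3-day gap → day 36); foundation pour (finishes day 8). The latest of these is day 36, so painting runs day 36 to 36 + 4 = day 40.
After painting (finishes day 40), final inspection can start at day 40 and finishes at day 47.

47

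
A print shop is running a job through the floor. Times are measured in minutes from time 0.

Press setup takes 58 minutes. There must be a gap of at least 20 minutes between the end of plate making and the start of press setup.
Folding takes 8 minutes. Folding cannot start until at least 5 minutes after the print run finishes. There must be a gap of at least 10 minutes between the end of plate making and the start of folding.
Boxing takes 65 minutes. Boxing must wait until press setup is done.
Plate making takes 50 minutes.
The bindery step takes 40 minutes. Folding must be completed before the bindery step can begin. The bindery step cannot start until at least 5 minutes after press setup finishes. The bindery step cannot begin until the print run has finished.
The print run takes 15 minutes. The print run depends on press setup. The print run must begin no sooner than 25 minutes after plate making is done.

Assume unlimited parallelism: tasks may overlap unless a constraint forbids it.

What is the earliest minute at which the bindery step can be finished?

196

Nothing blocks plate making, so it runs from minute 0 to minute 50.
After plate making (finishes minute 50, plus 20-minute gap → minute 70), press setup can start at minute 70 and finishes at minute 128.
The print run has to wait for press setup (finishes minute 128); plate making (finishes minute 50, plus 25-minute gap → minute 75). The latest of these is minute 128, so the print run runs minute 128 to 128 + 15 = minute 143.
Folding needs all of the print run (finishes minute 143, plus 5-minute gap → minute 148); plate making (finishes minute 50, plus 10-minute gap → minute 60). That puts its earliest start at minute 148; it finishes at 148 + 8 = minute 156.
The bindery step has to wait for folding (finishes minute 156); press setup (finishes minute 128, plus 5-minute gap → minute 133); the print run (finishes minute 143). The latest of these is minute 156, so the bindery step runs minute 156 to 156 + 40 = minute 196.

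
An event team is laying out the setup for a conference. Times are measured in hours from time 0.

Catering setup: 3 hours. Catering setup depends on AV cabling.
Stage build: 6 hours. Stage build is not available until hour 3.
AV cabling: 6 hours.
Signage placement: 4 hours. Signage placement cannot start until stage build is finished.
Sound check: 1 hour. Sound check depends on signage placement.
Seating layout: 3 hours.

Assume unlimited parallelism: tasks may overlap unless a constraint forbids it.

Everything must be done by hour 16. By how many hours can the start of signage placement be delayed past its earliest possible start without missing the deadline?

Stage build cannot begin until its own release at hour 3. It runs from hour 3 to 3 + 6 = hour 9.
Signage placement cannot begin until stage build (finishes hour 9). It runs from hour 9 to 9 + 4 = hour 13.

Working backward from the deadline:
Sound check has no dependents, so it just needs to finish by hour 16. Starting by 16 − 1 = hour 15 achieves that.
Signage placement feeds into sound check (must start by hour 15); so signage placement must finish by hour 15 and therefore start by hour 11.
So signage placement can start as early as hour 9 and as late as hour 11, giving 11 − 9 = 2 hours of slack.

2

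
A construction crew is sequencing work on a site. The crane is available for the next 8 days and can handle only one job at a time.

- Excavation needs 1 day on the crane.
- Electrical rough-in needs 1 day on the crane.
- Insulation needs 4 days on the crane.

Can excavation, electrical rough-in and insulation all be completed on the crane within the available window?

Yes

Running back to back, the jobs need 1 + 1 + 4 = 6 days on the crane.
Since 6 ≤ 8, they fit within the window.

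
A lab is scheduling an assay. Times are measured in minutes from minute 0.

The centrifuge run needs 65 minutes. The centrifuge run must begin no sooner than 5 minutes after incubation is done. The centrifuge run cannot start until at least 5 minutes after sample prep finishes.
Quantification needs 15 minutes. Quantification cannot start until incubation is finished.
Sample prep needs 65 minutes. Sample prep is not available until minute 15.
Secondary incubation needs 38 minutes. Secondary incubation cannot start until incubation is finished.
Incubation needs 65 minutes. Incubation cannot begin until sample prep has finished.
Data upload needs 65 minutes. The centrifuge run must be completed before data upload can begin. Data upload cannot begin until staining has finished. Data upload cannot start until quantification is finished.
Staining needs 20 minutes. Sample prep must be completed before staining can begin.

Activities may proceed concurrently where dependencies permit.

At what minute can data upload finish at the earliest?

Sample prep cannot begin until its own release at minute 15. It runs from minute 15 to 15 + 65 = minute 80.
Staining waits on sample prep (finishes minute 80), so it starts at minute 80 and finishes at 80 + 20 = minute 100.
Incubation waits on sample prep (finishes minute 80), so it starts at minute 80 and finishes at 80 + 65 = minute 145.
Quantification cannot begin until incubation (finishes minute 145). It runs from minute 145 to 145 + 15 = minute 160.
The centrifuge run cannot start until incubation (finishes minute 145, plus 5-minute gap → minute 150); sample prep (finishes minute 80, plus 5-minute gap → minute 85). The controlling bound is minute 150, so the centrifuge run finishes at 150 + 65 = minute 215.
Data upload needs all of the centrifuge run (finishes minute 215); staining (finishes minute 100); quantification (finishes minute 160). That puts its earliest start at minute 215; it finishes at 215 + 65 = minute 280.

280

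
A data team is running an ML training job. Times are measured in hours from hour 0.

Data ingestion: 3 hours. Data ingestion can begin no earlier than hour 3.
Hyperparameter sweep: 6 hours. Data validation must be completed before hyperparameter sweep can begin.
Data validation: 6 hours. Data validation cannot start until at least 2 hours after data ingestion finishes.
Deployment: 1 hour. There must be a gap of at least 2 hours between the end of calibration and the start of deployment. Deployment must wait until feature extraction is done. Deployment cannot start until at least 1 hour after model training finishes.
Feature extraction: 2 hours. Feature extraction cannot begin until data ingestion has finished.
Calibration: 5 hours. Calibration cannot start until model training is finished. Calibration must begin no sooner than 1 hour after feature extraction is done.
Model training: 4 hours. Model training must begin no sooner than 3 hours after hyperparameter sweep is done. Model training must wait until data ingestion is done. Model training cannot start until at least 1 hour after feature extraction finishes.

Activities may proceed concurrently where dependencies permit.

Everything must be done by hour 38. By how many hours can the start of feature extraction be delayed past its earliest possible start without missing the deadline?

After its own release at hour 3, data ingestion can start at hour 3 and finishes at hour 6.
Feature extraction waits on data ingestion (finishes hour 6), so it starts at hour 6 and finishes at 6 + 2 = hour 8.

Working backward from the deadline:
Deployment must finish by hour 38; it takes 1 hour, so it must start by 38 − 1 = hour 37.
Since deployment (must start by hour 37, minus 2-hour gap → hour 35) depends on it, calibration must finish by hour 35. Backing off its 5-hour duration gives a latest start of hour 30.
Model training has several dependents: calibration (must start by hour 30); deployment (must start by hour 37, minus 1-hour gap → hour 36). The earliest of those limits is hour 30, so model training must start by 30 − 4 = hour 26.
Feature extraction must finish in time for model training (must start by hour 26, minus 1-hour gap → hour 25); calibration (must start by hour 30, minus 1-hour gap → hour 29); deployment (must start by hour 37). The tightest is hour 25, so feature extraction must start by 25 − 2 = hour 23.
So feature extraction can start as early as hour 6 and as late as hour 23, giving 23 − 6 = 17 hours of slack.

17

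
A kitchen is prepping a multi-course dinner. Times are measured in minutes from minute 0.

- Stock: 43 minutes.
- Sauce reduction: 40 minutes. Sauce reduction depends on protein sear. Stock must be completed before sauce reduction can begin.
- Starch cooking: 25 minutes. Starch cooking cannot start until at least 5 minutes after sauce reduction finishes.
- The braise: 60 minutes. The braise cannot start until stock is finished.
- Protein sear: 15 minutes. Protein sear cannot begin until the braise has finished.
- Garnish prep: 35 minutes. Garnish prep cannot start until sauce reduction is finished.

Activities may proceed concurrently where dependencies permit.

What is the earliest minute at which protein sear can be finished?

118

Stock can start immediately at minute 0; it finishes at minute 43.
After stock (finishes minute 43), the braise can start at minute 43 and finishes at minute 103.
Protein sear cannot begin until the braise (finishes minute 103). It runs from minute 103 to 103 + 15 = minute 118.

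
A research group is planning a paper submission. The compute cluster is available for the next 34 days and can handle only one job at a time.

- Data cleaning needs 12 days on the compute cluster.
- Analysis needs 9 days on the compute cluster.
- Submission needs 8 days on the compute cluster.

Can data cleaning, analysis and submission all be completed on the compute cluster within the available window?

Yes

Running back to back, the jobs need 12 + 9 + 8 = 29 days on the compute cluster.
Since 29 ≤ 34, they fit within the window.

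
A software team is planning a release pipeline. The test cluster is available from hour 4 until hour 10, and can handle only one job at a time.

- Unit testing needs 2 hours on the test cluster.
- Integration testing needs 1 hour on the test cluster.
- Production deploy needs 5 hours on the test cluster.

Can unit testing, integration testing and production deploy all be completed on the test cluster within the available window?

No

The test cluster window is 10 − 4 = 6 hours.
Running back to back, the jobs need 2 + 1 + 5 = 8 hours on the test cluster.
Since 8 > 6, they cannot all fit.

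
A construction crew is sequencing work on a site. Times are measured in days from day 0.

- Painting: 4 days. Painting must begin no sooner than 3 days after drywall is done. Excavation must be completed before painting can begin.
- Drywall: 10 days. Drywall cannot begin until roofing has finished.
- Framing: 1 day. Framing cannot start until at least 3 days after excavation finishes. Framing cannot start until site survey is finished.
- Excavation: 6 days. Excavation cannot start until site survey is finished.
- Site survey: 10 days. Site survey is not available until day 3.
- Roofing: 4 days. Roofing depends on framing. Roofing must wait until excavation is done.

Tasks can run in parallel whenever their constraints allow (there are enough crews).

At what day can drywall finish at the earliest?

37

Site survey cannot begin until its own release at day 3. It runs from day 3 to 3 + 10 = day 13.
Excavation cannot begin until site survey (finishes day 13). It runs from day 13 to 13 + 6 = day 19.
Framing cannot start until excavation (finishes day 19, plus 3-day gap → day 22); site survey (finishes day 13). The controlling bound is day 22, so framing finishes at 22 + 1 = day 23.
Roofing has to wait for framing (finishes day 23); excavation (finishes day 19). The latest of these is day 23, so roofing runs day 23 to 23 + 4 = day 27.
After roofing (finishes day 27), drywall can start at day 27 and finishes at day 37.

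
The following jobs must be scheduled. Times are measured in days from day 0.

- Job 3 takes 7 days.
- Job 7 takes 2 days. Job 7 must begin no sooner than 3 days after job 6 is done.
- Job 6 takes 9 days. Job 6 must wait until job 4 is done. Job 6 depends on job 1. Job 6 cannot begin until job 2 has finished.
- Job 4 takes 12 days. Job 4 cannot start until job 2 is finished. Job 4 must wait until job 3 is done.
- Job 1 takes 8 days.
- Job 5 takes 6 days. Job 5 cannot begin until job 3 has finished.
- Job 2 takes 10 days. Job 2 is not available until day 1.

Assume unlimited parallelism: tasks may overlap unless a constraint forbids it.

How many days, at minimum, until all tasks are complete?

37

Job 3 has no prerequisites, so it starts at day 0 and finishes at day 7.
Job 5 waits on job 3 (finishes day 7), so it starts at day 7 and finishes at 7 + 6 = day 13.
Job 2 waits on its own release at day 1, so it starts at day 1 and finishes at 1 + 10 = day 11.
Job 4 cannot start until job 2 (finishes day 11); job 3 (finishes day 7). The controlling bound is day 11, so job 4 finishes at 11 + 12 = day 23.
Job 1 can start immediately at day 0; it finishes at day 8.
Job 6 cannot start until job 4 (finishes day 23); job 1 (finishes day 8); job 2 (finishes day 11). The controlling bound is day 23, so job 6 finishes at 23 + 9 = day 32.
After job 6 (finishes day 32, plus 3-day gap → day 35), job 7 can start at day 35 and finishes at day 37.
All tasks are finished once the last one completes. Finish times: Job 1 at 8, Job 2 at 11, Job 3 at 7, Job 4 at 23, Job 5 at 13, Job 6 at 32, Job 7 at 37. The latest is day 37.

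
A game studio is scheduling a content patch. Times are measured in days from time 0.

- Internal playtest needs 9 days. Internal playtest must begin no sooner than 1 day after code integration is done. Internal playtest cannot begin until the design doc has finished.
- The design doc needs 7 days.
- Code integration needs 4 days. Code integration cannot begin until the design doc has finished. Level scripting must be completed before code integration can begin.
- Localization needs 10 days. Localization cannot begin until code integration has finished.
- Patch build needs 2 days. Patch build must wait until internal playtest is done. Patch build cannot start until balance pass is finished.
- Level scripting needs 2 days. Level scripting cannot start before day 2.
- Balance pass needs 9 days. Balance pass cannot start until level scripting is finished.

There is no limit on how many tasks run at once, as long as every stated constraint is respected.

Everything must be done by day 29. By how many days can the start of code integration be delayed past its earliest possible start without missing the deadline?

6

Level scripting waits on its own release at day 2, so it starts at day 2 and finishes at 2 + 2 = day 4.
The design doc can start immediately at day 0; it finishes at day 7.
Code integration needs all of the design doc (finishes day 7); level scripting (finishes day 4). That puts its earliest start at day 7; it finishes at 7 + 4 = day 11.

Working backward from the deadline:
To finish by day 29, patch build (duration 2) must start no later than day 27.
Since patch build (must start by day 27) depends on it, internal playtest must finish by day 27. Backing off its 9-day duration gives a latest start of day 18.
To finish by day 29, localization (duration 10) must start no later than day 19.
For code integration: internal playtest (must start by day 18, minus 1-day gap → day 17); localization (must start by day 19). The most restrictive is day 17; with a 4-day duration, code integration must start by day 13.
So code integration can start as early as day 7 and as late as day 13, giving 13 − 7 = 6 days of slack.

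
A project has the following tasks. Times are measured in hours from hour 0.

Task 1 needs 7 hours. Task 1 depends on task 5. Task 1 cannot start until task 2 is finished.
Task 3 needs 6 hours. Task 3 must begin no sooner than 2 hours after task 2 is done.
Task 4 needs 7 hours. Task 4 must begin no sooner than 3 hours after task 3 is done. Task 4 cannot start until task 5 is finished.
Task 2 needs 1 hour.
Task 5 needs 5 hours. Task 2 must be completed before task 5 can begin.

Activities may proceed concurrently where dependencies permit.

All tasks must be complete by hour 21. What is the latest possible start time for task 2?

2

Nothing follows task 4; the deadline of hour 21 is its only limit. It must start by 21 − 7 = hour 14.
Task 3 must finish before task 4 (must start by hour 14, minus 3-hour gap → hour 11). With a 6-hour duration, task 3 must start by 11 − 6 = hour 5.
Nothing follows task 1; the deadline of hour 21 is its only limit. It must start by 21 − 7 = hour 14.
For task 5: task 1 (must start by hour 14); task 4 (must start by hour 14). The most restrictive is hour 14; with a 5-hour duration, task 5 must start by hour 9.
Task 2 has several dependents: task 1 (must start by hour 14); task 3 (must start by hour 5, minus 2-hour gap → hour 3); task 5 (must start by hour 9). The earliest of those limits is hour 3, so task 2 must start by 3 − 1 = hour 2.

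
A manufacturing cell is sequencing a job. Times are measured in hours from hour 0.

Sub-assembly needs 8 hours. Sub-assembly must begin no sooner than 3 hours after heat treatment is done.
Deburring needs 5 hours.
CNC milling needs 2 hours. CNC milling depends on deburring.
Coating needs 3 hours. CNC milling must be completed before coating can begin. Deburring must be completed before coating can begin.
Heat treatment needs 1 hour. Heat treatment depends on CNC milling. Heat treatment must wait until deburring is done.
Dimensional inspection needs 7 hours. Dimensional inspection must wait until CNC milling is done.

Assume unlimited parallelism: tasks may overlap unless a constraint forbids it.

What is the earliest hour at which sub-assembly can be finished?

19

Deburring has no prerequisites, so it starts at hour 0 and finishes at hour 5.
CNC milling waits on deburring (finishes hour 5), so it starts at hour 5 and finishes at 5 + 2 = hour 7.
For heat treatment: CNC milling (finishes hour 7); deburring (finishes hour 5). Taking the maximum gives a start of hour 7, and it finishes at 7 + 1 = hour 8.
Sub-assembly waits on heat treatment (finishes hour 8, plus 3-hour gap → hour 11), so it starts at hour 11 and finishes at 11 + 8 = hour 19.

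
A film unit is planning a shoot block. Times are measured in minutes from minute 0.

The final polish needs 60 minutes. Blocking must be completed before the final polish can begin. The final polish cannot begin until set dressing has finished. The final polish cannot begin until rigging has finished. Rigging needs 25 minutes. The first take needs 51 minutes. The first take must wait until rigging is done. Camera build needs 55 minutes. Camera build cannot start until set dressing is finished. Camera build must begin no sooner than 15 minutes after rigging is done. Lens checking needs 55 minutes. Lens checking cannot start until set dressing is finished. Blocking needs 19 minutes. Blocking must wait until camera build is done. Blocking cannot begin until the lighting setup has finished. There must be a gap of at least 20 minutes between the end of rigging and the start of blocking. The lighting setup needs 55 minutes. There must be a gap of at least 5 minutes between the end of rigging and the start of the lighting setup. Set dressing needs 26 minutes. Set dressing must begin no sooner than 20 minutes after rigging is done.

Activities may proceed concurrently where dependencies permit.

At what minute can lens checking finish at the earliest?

Nothing blocks rigging, so it runs from minute 0 to minute 25.
Set dressing cannot begin until rigging (finishes minute 25, plus 20-minute gap → minute 45). It runs from minute 45 to 45 + 26 = minute 71.
After set dressing (finishes minute 71), lens checking can start at minute 71 and finishes at minute 126.

126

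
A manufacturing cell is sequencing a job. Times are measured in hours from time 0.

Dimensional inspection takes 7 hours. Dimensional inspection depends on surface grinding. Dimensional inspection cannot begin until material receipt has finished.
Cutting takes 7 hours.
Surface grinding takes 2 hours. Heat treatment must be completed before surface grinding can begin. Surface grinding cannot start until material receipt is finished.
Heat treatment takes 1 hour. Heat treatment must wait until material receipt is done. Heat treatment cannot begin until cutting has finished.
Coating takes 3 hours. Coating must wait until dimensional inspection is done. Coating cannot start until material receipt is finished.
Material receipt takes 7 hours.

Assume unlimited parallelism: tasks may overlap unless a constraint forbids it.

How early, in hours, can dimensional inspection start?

10

Cutting has no prerequisites, so it starts at hour 0 and finishes at hour 7.
Nothing blocks material receipt, so it runs from hour 0 to hour 7.
Heat treatment cannot start until material receipt (finishes hour 7); cutting (finishes hour 7). The controlling bound is hour 7, so heat treatment finishes at 7 + 1 = hour 8.
For surface grinding: heat treatment (finishes hour 8); material receipt (finishes hour 7). Taking the maximum gives a start of hour 8, and it finishes at 8 + 2 = hour 10.
Dimensional inspection waits on surface grinding (finishes hour 10); material receipt (finishes hour 7). The latest of these is hour 10, which is the earliest dimensional inspection can start.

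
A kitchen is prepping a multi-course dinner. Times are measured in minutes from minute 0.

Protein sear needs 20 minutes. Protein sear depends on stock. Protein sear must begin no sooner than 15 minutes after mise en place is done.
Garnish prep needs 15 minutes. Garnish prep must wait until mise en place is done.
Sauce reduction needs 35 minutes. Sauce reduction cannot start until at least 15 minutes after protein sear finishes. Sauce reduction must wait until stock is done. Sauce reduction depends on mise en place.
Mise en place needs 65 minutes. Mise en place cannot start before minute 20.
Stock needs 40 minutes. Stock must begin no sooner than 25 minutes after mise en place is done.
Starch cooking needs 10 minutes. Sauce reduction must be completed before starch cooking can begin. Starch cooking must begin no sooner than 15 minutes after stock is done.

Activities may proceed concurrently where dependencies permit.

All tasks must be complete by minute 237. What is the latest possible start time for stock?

117

Starch cooking has no dependents, so it just needs to finish by minute 237. Starting by 237 − 10 = minute 227 achieves that.
Sauce reduction feeds into starch cooking (must start by minute 227); so sauce reduction must finish by minute 227 and therefore start by minute 192.
Protein sear must finish before sauce reduction (must start by minute 192, minus 15-minute gap → minute 177). With a 20-minute duration, protein sear must start by 177 − 20 = minute 157.
Stock has several dependents: protein sear (must start by minute 157); sauce reduction (must start by minute 192); starch cooking (must start by minute 227, minus 15-minute gap → minute 212). The earliest of those limits is minute 157, so stock must start by 157 − 40 = minute 117.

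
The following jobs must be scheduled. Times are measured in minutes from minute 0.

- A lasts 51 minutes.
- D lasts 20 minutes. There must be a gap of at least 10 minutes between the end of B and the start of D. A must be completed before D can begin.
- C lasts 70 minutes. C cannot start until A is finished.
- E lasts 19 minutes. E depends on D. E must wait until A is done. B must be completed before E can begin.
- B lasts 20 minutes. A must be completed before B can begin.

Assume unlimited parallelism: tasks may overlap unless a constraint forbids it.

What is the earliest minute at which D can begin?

Nothing blocks A, so it runs from minute 0 to minute 51.
B cannot begin until A (finishes minute 51). It runs from minute 51 to 51 + 20 = minute 71.
D waits on B (finishes minute 71, plus 10-minute gap → minute 81); A (finishes minute 51). The latest of these is minute 81, which is the earliest D can start.

81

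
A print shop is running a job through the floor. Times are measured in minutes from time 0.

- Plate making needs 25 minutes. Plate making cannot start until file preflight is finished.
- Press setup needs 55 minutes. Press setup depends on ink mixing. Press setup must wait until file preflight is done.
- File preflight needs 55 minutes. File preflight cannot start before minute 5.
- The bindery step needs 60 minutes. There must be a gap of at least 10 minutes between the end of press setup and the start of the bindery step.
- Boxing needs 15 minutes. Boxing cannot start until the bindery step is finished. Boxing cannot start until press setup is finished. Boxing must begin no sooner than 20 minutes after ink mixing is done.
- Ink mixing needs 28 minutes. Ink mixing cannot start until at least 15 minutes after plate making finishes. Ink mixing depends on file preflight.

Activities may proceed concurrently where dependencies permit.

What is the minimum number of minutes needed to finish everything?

268

After its own release at minute 5, file preflight can start at minute 5 and finishes at minute 60.
Plate making cannot begin until file preflight (finishes minute 60). It runs from minute 60 to 60 + 25 = minute 85.
For ink mixing: plate making (finishes minute 85, plus 15-minute gap → minute 100); file preflight (finishes minute 60). Taking the maximum gives a start of minute 100, and it finishes at 100 + 28 = minute 128.
For press setup: ink mixing (finishes minute 128); file preflight (finishes minute 60). Taking the maximum gives a start of minute 128, and it finishes at 128 + 55 = minute 183.
The bindery step cannot begin until press setup (finishes minute 183, plus 10-minute gap → minute 193). It runs from minute 193 to 193 + 60 = minute 253.
Boxing cannot start until the bindery step (finishes minute 253); press setup (finishes minute 183); ink mixing (finishes minute 128, plus 20-minute gap → minute 148). The controlling bound is minute 253, so boxing finishes at 253 + 15 = minute 268.
All tasks are finished once the last one completes. Finish times: File preflight at 60, Plate making at 85, Ink mixing at 128, Press setup at 183, The bindery step at 253, Boxing at 268. The latest is minute 268.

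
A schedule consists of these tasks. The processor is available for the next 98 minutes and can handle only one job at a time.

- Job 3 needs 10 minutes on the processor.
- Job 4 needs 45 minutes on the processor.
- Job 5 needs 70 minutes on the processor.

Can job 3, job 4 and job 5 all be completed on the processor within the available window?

Running back to back, the jobs need 10 + 45 + 70 = 125 minutes on the processor.
Since 125 > 98, they cannot all fit.

No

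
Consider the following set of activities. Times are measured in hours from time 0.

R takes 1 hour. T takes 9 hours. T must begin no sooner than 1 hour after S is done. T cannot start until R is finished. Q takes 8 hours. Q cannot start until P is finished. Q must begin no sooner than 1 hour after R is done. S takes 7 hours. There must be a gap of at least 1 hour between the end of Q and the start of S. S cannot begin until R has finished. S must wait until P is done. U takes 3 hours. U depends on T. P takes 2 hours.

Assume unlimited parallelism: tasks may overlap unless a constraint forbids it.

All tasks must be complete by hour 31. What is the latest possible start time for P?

0

Nothing follows U; the deadline of hour 31 is its only limit. It must start by 31 − 3 = hour 28.
T feeds into U (must start by hour 28); so T must finish by hour 28 and therefore start by hour 19.
Since T (must start by hour 19, minus 1-hour gap → hour 18) depends on it, S must finish by hour 18. Backing off its 7-hour duration gives a latest start of hour 11.
Q must finish before S (must start by hour 11, minus 1-hour gap → hour 10). With an 8-hour duration, Q must start by 10 − 8 = hour 2.
P has several dependents: Q (must start by hour 2); S (must start by hour 11). The earliest of those limits is hour 2, so P must start by 2 − 2 = hour 0.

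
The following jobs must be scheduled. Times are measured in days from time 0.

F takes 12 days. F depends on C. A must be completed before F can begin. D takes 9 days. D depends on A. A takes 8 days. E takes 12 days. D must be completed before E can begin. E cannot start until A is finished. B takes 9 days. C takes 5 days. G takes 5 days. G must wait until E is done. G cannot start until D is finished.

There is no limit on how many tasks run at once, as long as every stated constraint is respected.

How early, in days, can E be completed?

Nothing blocks A, so it runs from day 0 to day 8.
D waits on A (finishes day 8), so it starts at day 8 and finishes at 8 + 9 = day 17.
For E: D (finishes day 17); A (finishes day 8). Taking the maximum gives a start of day 17, and it finishes at 17 + 12 = day 29.

29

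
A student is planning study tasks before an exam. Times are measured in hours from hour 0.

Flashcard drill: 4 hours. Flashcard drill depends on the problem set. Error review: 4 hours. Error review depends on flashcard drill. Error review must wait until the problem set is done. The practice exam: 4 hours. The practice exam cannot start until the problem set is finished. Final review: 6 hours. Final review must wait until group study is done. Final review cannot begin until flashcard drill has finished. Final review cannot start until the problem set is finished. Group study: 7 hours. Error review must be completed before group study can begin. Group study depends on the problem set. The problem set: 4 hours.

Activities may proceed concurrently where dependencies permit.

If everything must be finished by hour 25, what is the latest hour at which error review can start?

8

Final review has no dependents, so it just needs to finish by hour 25. Starting by 25 − 6 = hour 19 achieves that.
Group study feeds into final review (must start by hour 19); so group study must finish by hour 19 and therefore start by hour 12.
Error review has to be done before group study (must start by hour 12). That means finishing by hour 12, i.e. starting by 12 − 4 = hour 8.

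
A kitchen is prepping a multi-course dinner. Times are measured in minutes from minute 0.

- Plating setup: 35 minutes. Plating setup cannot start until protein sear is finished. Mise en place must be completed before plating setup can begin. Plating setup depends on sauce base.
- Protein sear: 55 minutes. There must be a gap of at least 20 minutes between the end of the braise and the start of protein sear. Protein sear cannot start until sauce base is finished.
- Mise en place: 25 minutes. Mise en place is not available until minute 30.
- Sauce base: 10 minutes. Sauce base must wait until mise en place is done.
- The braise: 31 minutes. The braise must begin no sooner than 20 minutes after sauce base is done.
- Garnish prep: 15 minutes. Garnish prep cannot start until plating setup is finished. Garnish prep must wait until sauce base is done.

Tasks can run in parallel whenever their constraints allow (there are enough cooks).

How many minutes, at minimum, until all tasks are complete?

After its own release at minute 30, mise en place can start at minute 30 and finishes at minute 55.
Sauce base waits on mise en place (finishes minute 55), so it starts at minute 55 and finishes at 55 + 10 = minute 65.
The braise cannot begin until sauce base (finishes minute 65, plus 20-minute gap → minute 85). It runs from minute 85 to 85 + 31 = minute 116.
Protein sear has to wait for the braise (finishes minute 116, plus 20-minute gap → minute 136); sauce base (finishes minute 65). The latest of these is minute 136, so protein sear runs minute 136 to 136 + 55 = minute 191.
For plating setup: protein sear (finishes minute 191); mise en place (finishes minute 55); sauce base (finishes minute 65). Taking the maximum gives a start of minute 191, and it finishes at 191 + 35 = minute 226.
Garnish prep needs all of plating setup (finishes minute 226); sauce base (finishes minute 65). That puts its earliest start at minute 226; it finishes at 226 + 15 = minute 241.
All tasks are finished once the last one completes. Finish times: Mise en place at 55, Sauce base at 65, The braise at 116, Protein sear at 191, Plating setup at 226, Garnish prep at 241. The latest is minute 241.

241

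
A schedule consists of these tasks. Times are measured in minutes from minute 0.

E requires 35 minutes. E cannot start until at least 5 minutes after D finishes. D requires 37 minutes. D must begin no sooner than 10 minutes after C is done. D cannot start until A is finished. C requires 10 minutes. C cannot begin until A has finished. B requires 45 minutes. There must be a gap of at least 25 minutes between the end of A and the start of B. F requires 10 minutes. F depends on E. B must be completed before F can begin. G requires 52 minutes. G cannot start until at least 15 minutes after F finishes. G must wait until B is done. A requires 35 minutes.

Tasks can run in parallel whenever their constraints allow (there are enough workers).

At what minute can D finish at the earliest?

92

A can start immediately at minute 0; it finishes at minute 35.
After A (finishes minute 35), C can start at minute 35 and finishes at minute 45.
D needs all of C (finishes minute 45, plus 10-minute gap → minute 55); A (finishes minute 35). That puts its earliest start at minute 55; it finishes at 55 + 37 = minute 92.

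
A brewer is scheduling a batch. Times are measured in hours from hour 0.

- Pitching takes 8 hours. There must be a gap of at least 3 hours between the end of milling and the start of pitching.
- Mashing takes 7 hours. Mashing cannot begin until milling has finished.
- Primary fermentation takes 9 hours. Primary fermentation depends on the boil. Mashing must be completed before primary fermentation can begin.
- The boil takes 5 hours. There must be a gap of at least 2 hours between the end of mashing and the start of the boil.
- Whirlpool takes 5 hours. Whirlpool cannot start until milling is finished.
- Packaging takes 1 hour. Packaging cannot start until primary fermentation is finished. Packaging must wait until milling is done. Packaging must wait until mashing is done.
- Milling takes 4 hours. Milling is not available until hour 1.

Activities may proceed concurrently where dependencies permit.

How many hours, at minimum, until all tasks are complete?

29

Milling cannot begin until its own release at hour 1. It runs from hour 1 to 1 + 4 = hour 5.
Pitching waits on milling (finishes hour 5, plus 3-hour gap → hour 8), so it starts at hour 8 and finishes at 8 + 8 = hour 16.
After milling (finishes hour 5), whirlpool can start at hour 5 and finishes at hour 10.
Mashing cannot begin until milling (finishes hour 5). It runs from hour 5 to 5 + 7 = hour 12.
The boil cannot begin until mashing (finishes hour 12, plus 2-hour gap → hour 14). It runs from hour 14 to 14 + 5 = hour 19.
Primary fermentation has to wait for the boil (finishes hour 19); mashing (finishes hour 12). The latest of these is hour 19, so primary fermentation runs hour 19 to 19 + 9 = hour 28.
Packaging has to wait for primary fermentation (finishes hour 28); milling (finishes hour 5); mashing (finishes hour 12). The latest of these is hour 28, so packaging runs hour 28 to 28 + 1 = hour 29.
All tasks are finished once the last one completes. Finish times: Milling at 5, Mashing at 12, The boil at 19, Whirlpool at 10, Pitching at 16, Primary fermentation at 28, Packaging at 29. The latest is hour 29.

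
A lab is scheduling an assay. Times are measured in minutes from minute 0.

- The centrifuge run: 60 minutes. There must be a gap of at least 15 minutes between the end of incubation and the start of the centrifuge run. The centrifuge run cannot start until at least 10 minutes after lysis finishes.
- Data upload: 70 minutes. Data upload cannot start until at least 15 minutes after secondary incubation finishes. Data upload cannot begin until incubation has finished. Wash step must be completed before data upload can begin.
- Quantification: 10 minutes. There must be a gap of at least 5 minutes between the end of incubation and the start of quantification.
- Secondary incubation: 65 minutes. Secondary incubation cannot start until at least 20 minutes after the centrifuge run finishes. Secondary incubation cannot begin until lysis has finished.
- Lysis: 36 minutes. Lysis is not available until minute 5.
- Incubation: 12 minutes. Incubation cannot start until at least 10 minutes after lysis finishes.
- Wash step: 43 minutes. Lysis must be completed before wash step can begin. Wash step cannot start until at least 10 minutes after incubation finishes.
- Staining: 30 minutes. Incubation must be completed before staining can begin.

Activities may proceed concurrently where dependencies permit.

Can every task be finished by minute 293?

No

Lysis cannot begin until its own release at minute 5. It runs from minute 5 to 5 + 36 = minute 41.
Incubation waits on lysis (finishes minute 41, plus 10-minute gap → minute 51), so it starts at minute 51 and finishes at 51 + 12 = minute 63.
Quantification waits on incubation (finishes minute 63, plus 5-minute gap → minute 68), so it starts at minute 68 and finishes at 68 + 10 = minute 78.
Staining waits on incubation (finishes minute 63), so it starts at minute 63 and finishes at 63 + 30 = minute 93.
For wash step: lysis (finishes minute 41); incubation (finishes minute 63, plus 10-minute gap → minute 73). Taking the maximum gives a start of minute 73, and it finishes at 73 + 43 = minute 116.
The centrifuge run needs all of incubation (finishes minute 63, plus 15-minute gap → minute 78); lysis (finishes minute 41, plus 10-minute gap → minute 51). That puts its earliest start at minute 78; it finishes at 78 + 60 = minute 138.
Secondary incubation cannot start until the centrifuge run (finishes minute 138, plus 20-minute gap → minute 158); lysis (finishes minute 41). The controlling bound is minute 158, so secondary incubation finishes at 158 + 65 = minute 223.
Data upload cannot start until secondary incubation (finishes minute 223, plus 15-minute gap → minute 238); incubation (finishes minute 63); wash step (finishes minute 116). The controlling bound is minute 238, so data upload finishes at 238 + 70 = minute 308.
The earliest everything can be done is minute 308, which is after the deadline of 293, so it is not possible.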